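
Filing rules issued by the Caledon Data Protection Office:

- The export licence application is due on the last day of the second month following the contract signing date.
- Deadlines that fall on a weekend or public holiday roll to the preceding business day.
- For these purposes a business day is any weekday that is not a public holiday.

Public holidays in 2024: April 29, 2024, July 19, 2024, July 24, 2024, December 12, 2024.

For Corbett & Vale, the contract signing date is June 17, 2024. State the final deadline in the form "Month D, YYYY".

August 30, 2024

The second month after June 17, 2024 is August 2024, whose last day is August 31, 2024.
August 31, 2024 is a Saturday; the preceding business day is August 30, 2024 (Friday).
So the filing is due August 30, 2024.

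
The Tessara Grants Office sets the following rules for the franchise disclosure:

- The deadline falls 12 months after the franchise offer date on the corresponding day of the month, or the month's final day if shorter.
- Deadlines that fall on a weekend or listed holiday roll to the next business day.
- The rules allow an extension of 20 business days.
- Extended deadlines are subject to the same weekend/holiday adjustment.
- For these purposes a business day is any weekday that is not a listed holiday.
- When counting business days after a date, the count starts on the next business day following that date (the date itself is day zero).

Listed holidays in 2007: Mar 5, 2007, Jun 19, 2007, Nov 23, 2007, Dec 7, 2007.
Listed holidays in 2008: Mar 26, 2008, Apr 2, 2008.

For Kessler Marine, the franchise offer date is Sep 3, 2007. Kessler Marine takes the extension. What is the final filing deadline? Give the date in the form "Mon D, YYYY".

Oct 1, 2008

12 months from Sep 3, 2007 is Sep 3, 2008.
Sep 3, 2008 (Wednesday) is already a business day.
The 20-business-day extension runs from Sep 3, 2008 to Oct 1, 2008.
Oct 1, 2008 falls on a Wednesday, which is a business day, so no adjustment is needed.
Final deadline: Oct 1, 2008.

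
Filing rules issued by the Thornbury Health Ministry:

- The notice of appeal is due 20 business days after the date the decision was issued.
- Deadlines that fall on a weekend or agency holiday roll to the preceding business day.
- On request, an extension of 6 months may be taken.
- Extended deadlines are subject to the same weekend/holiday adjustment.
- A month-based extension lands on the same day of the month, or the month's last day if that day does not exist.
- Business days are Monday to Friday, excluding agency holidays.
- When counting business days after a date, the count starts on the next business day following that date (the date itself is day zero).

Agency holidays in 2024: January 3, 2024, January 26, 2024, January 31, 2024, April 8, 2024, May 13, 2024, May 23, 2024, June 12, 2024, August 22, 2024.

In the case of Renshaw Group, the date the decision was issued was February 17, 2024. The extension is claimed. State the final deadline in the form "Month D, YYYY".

20 business days after February 17, 2024, excluding weekends and holidays, is March 15, 2024.
Since March 15, 2024 is a Friday and not a holiday, the date is unchanged.
The 6 months extension carries March 15, 2024 to September 15, 2024.
September 15, 2024 is a Sunday; the preceding business day is September 13, 2024 (Friday).
So the filing is due September 13, 2024.

September 13, 2024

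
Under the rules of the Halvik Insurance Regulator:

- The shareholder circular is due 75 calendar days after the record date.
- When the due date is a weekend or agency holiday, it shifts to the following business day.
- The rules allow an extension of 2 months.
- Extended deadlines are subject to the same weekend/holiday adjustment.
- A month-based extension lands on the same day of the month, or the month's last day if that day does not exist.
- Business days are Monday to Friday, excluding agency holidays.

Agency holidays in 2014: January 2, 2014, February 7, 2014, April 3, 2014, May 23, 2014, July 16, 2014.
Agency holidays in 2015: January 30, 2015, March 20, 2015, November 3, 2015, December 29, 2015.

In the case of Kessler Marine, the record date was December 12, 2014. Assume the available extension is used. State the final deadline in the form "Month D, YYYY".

75 calendar days after December 12, 2014 is February 25, 2015.
February 25, 2015 (Wednesday) is already a business day.
The 2 months extension carries February 25, 2015 to April 25, 2015.
April 25, 2015 is a Saturday, so it moves to the next business day, April 27, 2015 (Monday).
Deadline: April 27, 2015.

April 27, 2015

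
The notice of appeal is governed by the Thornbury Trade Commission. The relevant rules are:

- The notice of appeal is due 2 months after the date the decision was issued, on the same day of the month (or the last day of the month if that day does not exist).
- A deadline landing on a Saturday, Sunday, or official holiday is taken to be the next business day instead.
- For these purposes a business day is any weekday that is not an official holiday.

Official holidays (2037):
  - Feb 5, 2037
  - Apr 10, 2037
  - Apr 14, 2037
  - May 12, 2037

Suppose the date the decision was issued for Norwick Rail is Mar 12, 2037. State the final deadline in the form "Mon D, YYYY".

Moving 2 months forward from Mar 12, 2037 on the corresponding day gives May 12, 2037.
May 12, 2037 falls on a listed holiday. Rolling to the next business day gives May 13, 2037, a Wednesday.
Final deadline: May 13, 2037.

May 13, 2037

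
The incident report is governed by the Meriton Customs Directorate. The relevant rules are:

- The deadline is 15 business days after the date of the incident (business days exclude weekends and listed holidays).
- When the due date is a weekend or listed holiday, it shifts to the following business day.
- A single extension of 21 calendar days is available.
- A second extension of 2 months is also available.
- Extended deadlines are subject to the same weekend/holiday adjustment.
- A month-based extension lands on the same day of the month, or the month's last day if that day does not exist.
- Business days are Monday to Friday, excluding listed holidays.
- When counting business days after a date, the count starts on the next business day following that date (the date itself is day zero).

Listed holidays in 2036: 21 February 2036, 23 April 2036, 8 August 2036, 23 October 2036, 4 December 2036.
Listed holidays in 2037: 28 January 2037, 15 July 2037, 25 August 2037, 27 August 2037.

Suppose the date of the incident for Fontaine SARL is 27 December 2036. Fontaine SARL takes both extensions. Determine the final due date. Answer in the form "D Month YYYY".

Starting the day after 27 December 2036 and counting 15 business days lands on 16 January 2037.
Since 16 January 2037 is a Friday and not a holiday, the date is unchanged.
With the 21-day extension, 16 January 2037 becomes 6 February 2037.
6 February 2037 is a Friday and not a listed holiday, so it stands.
The 2 months extension carries 6 February 2037 to 6 April 2037.
6 April 2037 falls on a Monday, which is a business day, so no adjustment is needed.
Final deadline: 6 April 2037.

6 April 2037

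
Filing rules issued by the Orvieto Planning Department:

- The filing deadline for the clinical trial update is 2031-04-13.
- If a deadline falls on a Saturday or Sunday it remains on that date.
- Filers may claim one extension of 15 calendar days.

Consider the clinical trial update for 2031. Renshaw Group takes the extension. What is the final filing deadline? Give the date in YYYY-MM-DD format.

The stated deadline is 2031-04-13.
No adjustment is made for weekends or holidays, so 2031-04-13 stands.
Add the 15 calendar-day extension to 2031-04-13: 2031-04-28.
2031-04-28 falls on a Monday. The rules make no weekend/holiday allowance, so it remains 2031-04-28.
Deadline: 2031-04-28.

2031-04-28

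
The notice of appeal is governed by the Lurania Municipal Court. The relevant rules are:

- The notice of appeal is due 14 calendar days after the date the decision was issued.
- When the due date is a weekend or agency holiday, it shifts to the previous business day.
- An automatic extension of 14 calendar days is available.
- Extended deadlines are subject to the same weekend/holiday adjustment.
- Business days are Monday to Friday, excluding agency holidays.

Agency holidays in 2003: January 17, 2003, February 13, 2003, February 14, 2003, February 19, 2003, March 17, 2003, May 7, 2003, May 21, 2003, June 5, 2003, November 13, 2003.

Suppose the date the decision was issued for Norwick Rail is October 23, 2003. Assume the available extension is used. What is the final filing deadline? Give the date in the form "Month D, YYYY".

Adding 14 calendar days to October 23, 2003 gives November 6, 2003.
November 6, 2003 (Thursday) is already a business day.
Applying the 14-calendar-day extension: November 6, 2003 + 14 days = November 20, 2003.
November 20, 2003 (Thursday) is already a business day.
Deadline: November 20, 2003.

November 20, 2003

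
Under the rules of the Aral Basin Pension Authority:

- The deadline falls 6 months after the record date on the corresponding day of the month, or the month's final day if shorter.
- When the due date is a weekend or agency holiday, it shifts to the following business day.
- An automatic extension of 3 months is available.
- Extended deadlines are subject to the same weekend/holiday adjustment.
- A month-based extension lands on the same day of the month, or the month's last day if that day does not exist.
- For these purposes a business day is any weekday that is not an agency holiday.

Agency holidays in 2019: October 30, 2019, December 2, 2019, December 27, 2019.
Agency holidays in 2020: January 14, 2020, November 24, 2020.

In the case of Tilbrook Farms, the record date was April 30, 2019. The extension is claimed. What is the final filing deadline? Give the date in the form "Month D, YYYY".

January 31, 2020

Moving 6 months forward from April 30, 2019 on the corresponding day gives October 30, 2019.
Because October 30, 2019 is a listed holiday, the deadline becomes October 31, 2019 (Thursday).
Add 3 months to October 31, 2019: January 31, 2020.
January 31, 2020 is a Friday and not a listed holiday, so it stands.
The final due date is January 31, 2020.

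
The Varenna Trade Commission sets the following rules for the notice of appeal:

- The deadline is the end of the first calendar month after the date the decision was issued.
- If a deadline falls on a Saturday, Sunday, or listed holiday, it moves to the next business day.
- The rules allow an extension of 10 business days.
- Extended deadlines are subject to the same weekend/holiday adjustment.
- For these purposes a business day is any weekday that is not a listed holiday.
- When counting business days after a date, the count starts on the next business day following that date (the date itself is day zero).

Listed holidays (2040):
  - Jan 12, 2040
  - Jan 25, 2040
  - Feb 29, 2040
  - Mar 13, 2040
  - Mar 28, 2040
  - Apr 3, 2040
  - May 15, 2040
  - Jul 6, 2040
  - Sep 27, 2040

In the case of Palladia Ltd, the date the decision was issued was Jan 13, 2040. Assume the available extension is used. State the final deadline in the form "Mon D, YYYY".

Mar 16, 2040

1 month after Jan 13, 2040 is February 2040; that month ends on Feb 29, 2040.
Feb 29, 2040 is a listed holiday; the next business day is Mar 1, 2040 (Thursday).
The 10-business-day extension runs from Mar 1, 2040 to Mar 16, 2040.
Mar 16, 2040 is a Friday and not a listed holiday, so it stands.
So the filing is due Mar 16, 2040.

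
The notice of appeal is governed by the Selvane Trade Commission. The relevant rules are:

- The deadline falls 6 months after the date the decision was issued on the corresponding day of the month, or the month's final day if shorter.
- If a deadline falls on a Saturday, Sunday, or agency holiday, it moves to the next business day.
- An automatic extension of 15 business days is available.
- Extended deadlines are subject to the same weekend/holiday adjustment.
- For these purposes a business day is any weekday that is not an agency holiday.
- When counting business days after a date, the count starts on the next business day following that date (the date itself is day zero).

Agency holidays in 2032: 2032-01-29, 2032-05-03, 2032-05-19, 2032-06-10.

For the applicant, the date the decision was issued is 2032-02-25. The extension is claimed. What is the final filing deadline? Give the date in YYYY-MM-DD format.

2032-09-15

6 months from 2032-02-25 is 2032-08-25.
2032-08-25 (Wednesday) is already a business day.
The 15-business-day extension runs from 2032-08-25 to 2032-09-15.
2032-09-15 falls on a Wednesday, which is a business day, so no adjustment is needed.
Deadline: 2032-09-15.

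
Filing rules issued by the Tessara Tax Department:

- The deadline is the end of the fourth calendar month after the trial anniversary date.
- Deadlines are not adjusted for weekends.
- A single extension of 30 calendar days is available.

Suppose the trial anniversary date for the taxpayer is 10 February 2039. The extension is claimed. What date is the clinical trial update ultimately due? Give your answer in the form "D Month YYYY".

30 July 2039

4 months after 10 February 2039 is June 2039; that month ends on 30 June 2039.
30 June 2039 is a Thursday; no weekend or holiday adjustment applies.
Applying the 30-calendar-day extension: 30 June 2039 + 30 days = 30 July 2039.
30 July 2039 is a Saturday; no weekend or holiday adjustment applies.
The final due date is 30 July 2039.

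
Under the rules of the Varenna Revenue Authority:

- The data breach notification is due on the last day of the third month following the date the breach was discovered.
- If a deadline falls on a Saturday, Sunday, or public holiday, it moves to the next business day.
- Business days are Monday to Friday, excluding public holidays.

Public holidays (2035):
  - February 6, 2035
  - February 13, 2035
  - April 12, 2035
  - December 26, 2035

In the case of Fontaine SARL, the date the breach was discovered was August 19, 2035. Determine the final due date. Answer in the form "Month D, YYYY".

November 30, 2035

3 months after August 19, 2035 is November 2035; that month ends on November 30, 2035.
November 30, 2035 falls on a Friday, which is a business day, so no adjustment is needed.
The final due date is November 30, 2035.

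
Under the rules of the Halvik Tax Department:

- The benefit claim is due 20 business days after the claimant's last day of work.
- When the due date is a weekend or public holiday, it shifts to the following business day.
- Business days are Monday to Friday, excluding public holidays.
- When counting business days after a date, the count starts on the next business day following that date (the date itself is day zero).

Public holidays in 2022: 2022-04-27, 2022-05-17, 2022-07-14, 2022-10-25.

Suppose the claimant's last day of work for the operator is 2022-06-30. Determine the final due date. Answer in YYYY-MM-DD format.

20 business days after 2022-06-30, excluding weekends and holidays, is 2022-07-29.
Since 2022-07-29 is a Friday and not a holiday, the date is unchanged.
Deadline: 2022-07-29.

2022-07-29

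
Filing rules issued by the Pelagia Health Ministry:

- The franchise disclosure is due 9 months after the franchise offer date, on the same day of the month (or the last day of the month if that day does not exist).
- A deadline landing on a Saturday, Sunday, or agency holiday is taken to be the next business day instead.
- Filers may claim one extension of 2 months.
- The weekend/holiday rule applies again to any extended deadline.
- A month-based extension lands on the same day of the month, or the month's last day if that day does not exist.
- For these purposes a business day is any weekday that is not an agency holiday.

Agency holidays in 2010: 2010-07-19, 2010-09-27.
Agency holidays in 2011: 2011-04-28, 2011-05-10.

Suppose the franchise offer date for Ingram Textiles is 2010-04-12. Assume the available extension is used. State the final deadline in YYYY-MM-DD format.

9 months from 2010-04-12 is 2011-01-12.
2011-01-12 (Wednesday) is already a business day.
Add 2 months to 2011-01-12: 2011-03-12.
2011-03-12 is a Saturday, so it moves to the next business day, 2011-03-14 (Monday).
So the filing is due 2011-03-14.

2011-03-14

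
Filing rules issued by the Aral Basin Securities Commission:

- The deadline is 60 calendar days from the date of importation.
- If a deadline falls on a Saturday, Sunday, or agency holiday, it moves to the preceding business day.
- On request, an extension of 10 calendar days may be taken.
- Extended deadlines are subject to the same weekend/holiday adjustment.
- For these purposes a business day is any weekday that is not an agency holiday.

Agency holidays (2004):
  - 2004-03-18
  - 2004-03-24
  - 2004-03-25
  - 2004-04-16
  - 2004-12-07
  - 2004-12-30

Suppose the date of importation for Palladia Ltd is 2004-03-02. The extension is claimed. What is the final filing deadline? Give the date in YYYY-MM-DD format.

2004-05-10

From 2004-03-02, 60 calendar days later is 2004-05-01.
Because 2004-05-01 is a Saturday, the deadline becomes 2004-04-30 (Friday).
The 10-calendar-day extension moves the deadline from 2004-04-30 to 2004-05-10.
2004-05-10 falls on a Monday, which is a business day, so no adjustment is needed.
So the filing is due 2004-05-10.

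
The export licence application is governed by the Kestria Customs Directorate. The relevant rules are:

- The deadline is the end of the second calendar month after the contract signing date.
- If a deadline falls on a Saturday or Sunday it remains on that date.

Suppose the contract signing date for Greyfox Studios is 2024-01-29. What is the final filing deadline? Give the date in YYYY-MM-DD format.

2 months after 2024-01-29 is March 2024; that month ends on 2024-03-31.
No adjustment is made for weekends or holidays, so 2024-03-31 stands.
So the filing is due 2024-03-31.

2024-03-31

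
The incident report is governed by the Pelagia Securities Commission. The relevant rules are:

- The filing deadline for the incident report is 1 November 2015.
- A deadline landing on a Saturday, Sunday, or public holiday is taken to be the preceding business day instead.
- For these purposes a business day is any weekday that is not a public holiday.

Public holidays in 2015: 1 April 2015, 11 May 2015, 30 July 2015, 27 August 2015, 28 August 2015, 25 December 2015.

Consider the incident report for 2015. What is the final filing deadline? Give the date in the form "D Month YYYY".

The stated deadline is 1 November 2015.
1 November 2015 is a Sunday, so it moves to the preceding business day, 30 October 2015 (Friday).
Final deadline: 30 October 2015.

30 October 2015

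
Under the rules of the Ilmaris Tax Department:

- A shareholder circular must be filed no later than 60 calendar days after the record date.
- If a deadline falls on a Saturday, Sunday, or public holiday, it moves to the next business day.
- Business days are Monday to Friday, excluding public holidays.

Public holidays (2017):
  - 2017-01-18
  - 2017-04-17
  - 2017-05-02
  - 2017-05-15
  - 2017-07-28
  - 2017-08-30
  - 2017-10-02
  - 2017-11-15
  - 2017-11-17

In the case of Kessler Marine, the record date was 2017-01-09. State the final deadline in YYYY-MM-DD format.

2017-03-10

Trigger date 2017-01-09 + 60 calendar days = 2017-03-10.
2017-03-10 is a Friday and not a listed holiday, so it stands.
Deadline: 2017-03-10.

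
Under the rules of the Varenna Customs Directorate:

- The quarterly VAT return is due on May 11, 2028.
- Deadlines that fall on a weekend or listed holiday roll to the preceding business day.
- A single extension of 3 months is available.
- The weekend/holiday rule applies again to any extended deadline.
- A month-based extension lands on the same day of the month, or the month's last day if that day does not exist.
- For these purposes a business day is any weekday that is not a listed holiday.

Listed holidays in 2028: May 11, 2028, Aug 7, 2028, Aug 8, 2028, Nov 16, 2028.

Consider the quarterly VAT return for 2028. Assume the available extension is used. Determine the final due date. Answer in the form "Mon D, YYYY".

Start from the fixed due date, May 11, 2028.
May 11, 2028 is a listed holiday; the preceding business day is May 10, 2028 (Wednesday).
The 3 months extension carries May 10, 2028 to Aug 10, 2028.
Aug 10, 2028 is a Thursday and not a listed holiday, so it stands.
Deadline: Aug 10, 2028.

Aug 10, 2028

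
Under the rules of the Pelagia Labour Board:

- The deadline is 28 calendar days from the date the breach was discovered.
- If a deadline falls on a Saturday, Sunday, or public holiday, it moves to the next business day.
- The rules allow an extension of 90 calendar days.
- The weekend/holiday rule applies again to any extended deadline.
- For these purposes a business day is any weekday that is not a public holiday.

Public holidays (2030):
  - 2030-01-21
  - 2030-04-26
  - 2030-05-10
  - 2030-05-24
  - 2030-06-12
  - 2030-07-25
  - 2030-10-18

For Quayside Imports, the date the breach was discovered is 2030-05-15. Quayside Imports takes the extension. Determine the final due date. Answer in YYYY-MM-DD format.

2030-09-11

From 2030-05-15, 28 calendar days later is 2030-06-12.
2030-06-12 falls on a listed holiday. Rolling to the next business day gives 2030-06-13, a Thursday.
Applying the 90-calendar-day extension: 2030-06-13 + 90 days = 2030-09-11.
2030-09-11 (Wednesday) is already a business day.
Final deadline: 2030-09-11.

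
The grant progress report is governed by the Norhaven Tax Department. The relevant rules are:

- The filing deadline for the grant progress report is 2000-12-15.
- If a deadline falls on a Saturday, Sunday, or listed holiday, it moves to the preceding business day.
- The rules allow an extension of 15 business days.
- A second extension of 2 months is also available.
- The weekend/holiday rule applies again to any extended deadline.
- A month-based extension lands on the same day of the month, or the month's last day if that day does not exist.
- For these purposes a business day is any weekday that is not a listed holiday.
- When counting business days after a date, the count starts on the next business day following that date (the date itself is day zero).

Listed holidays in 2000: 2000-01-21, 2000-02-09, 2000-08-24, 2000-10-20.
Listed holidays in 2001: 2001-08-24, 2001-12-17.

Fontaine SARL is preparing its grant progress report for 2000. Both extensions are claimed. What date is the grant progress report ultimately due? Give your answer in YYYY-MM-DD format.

2001-03-05

The stated deadline is 2000-12-15.
Since 2000-12-15 is a Friday and not a holiday, the date is unchanged.
Applying the 15-business-day extension: 15 business days after 2000-12-15 is 2001-01-05.
Since 2001-01-05 is a Friday and not a holiday, the date is unchanged.
The 2 months extension carries 2001-01-05 to 2001-03-05.
2001-03-05 (Monday) is already a business day.
So the filing is due 2001-03-05.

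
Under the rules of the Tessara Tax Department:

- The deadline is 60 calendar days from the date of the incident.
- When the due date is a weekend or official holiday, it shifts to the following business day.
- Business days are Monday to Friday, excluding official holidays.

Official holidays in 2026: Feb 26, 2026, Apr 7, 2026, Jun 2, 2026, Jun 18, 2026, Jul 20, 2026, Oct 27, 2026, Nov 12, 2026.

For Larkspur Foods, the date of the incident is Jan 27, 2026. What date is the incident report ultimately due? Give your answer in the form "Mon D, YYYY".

Mar 30, 2026

Trigger date Jan 27, 2026 + 60 calendar days = Mar 28, 2026.
Mar 28, 2026 is a Saturday, so it moves to the next business day, Mar 30, 2026 (Monday).
So the filing is due Mar 30, 2026.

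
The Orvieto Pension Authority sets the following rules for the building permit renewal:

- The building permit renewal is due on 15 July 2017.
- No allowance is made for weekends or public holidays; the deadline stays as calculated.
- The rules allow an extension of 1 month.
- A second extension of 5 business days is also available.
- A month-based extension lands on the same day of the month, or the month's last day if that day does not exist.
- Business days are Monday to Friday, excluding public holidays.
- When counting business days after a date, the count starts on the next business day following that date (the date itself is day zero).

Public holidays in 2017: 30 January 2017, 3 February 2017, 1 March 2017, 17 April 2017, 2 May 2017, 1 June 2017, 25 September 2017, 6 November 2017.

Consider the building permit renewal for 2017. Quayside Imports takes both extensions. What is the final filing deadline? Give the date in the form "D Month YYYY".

22 August 2017

The stated deadline is 15 July 2017.
15 July 2017 falls on a Saturday. The rules make no weekend/holiday allowance, so it remains 15 July 2017.
Applying the 1 month extension: 1 month after 15 July 2017 is 15 August 2017.
15 August 2017 is a Tuesday; no weekend or holiday adjustment applies.
The 5-business-day extension runs from 15 August 2017 to 22 August 2017.
22 August 2017 is a Tuesday; no weekend or holiday adjustment applies.
So the filing is due 22 August 2017.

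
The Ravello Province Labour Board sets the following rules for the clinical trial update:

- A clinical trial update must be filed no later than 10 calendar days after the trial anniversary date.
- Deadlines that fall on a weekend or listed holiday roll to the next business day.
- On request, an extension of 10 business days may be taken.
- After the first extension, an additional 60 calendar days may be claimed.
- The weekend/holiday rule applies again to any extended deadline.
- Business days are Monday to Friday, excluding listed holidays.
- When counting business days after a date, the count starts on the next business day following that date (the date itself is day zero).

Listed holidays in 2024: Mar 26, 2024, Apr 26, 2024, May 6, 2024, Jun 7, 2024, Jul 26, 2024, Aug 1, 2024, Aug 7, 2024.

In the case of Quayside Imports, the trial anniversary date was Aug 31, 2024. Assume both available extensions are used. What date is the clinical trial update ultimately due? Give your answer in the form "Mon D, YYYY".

Nov 25, 2024

Adding 10 calendar days to Aug 31, 2024 gives Sep 10, 2024.
Sep 10, 2024 is a Tuesday and not a listed holiday, so it stands.
The 10-business-day extension runs from Sep 10, 2024 to Sep 24, 2024.
Since Sep 24, 2024 is a Tuesday and not a holiday, the date is unchanged.
The 60-calendar-day extension moves the deadline from Sep 24, 2024 to Nov 23, 2024.
Nov 23, 2024 falls on a Saturday. Rolling to the next business day gives Nov 25, 2024, a Monday.
Final deadline: Nov 25, 2024.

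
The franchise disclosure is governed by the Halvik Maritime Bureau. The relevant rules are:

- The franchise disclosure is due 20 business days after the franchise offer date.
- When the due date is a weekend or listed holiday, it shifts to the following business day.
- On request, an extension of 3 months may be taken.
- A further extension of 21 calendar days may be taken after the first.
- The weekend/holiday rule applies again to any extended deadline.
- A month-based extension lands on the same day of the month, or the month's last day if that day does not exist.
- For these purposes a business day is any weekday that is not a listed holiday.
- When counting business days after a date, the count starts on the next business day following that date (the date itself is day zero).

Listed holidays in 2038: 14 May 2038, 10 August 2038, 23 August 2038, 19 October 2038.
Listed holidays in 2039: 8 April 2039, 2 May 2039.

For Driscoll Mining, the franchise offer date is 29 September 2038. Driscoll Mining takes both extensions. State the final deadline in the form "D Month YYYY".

18 February 2039

Counting 20 business days after 29 September 2038 (skipping weekends and listed holidays) reaches 28 October 2038.
28 October 2038 (Thursday) is already a business day.
Add 3 months to 28 October 2038: 28 January 2039.
Since 28 January 2039 is a Friday and not a holiday, the date is unchanged.
Add the 21 calendar-day extension to 28 January 2039: 18 February 2039.
18 February 2039 (Friday) is already a business day.
So the filing is due 18 February 2039.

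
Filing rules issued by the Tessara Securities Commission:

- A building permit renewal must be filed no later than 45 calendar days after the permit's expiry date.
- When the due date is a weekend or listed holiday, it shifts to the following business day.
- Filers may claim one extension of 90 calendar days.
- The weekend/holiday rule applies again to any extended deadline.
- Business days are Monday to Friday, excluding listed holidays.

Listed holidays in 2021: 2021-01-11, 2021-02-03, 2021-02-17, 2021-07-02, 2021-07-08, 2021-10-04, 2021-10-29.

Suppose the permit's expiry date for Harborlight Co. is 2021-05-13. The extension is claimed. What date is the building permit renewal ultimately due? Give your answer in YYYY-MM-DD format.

2021-09-27

Trigger date 2021-05-13 + 45 calendar days = 2021-06-27.
Because 2021-06-27 is a Sunday, the deadline becomes 2021-06-28 (Monday).
Applying the 90-calendar-day extension: 2021-06-28 + 90 days = 2021-09-26.
2021-09-26 is a Sunday, so it moves to the next business day, 2021-09-27 (Monday).
Deadline: 2021-09-27.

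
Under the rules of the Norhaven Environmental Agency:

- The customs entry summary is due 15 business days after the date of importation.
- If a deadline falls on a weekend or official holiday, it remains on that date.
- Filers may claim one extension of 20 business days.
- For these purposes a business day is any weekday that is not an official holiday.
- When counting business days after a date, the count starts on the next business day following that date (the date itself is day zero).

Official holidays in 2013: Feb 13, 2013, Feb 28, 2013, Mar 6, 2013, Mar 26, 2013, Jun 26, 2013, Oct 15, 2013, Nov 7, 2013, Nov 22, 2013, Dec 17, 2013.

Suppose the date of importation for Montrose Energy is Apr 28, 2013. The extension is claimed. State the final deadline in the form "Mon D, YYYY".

Jun 14, 2013

15 business days after Apr 28, 2013, excluding weekends and holidays, is May 17, 2013.
May 17, 2013 falls on a Friday. The rules make no weekend/holiday allowance, so it remains May 17, 2013.
The 20-business-day extension runs from May 17, 2013 to Jun 14, 2013.
No adjustment is made for weekends or holidays, so Jun 14, 2013 stands.
The final due date is Jun 14, 2013.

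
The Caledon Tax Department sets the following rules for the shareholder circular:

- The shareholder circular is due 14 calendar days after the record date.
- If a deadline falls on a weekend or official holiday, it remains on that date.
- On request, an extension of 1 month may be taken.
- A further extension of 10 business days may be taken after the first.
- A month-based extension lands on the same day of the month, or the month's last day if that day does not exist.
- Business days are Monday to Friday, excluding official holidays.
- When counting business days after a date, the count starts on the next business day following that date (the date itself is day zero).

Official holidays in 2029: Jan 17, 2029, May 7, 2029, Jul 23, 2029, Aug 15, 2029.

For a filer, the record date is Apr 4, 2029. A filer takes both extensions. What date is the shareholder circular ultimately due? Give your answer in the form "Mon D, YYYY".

Jun 1, 2029

Trigger date Apr 4, 2029 + 14 calendar days = Apr 18, 2029.
Apr 18, 2029 is a Wednesday; no weekend or holiday adjustment applies.
Add 1 month to Apr 18, 2029: May 18, 2029.
May 18, 2029 falls on a Friday. The rules make no weekend/holiday allowance, so it remains May 18, 2029.
Applying the 10-business-day extension: 10 business days after May 18, 2029 is Jun 1, 2029.
No adjustment is made for weekends or holidays, so Jun 1, 2029 stands.
The final due date is Jun 1, 2029.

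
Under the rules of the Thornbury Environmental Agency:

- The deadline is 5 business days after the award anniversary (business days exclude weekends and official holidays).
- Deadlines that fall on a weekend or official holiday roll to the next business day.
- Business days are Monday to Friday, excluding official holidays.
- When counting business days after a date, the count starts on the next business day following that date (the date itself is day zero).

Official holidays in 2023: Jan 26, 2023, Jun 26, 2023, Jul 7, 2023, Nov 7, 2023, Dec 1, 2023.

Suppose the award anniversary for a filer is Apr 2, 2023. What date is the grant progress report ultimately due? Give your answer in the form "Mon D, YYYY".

Counting 5 business days after Apr 2, 2023 (skipping weekends and listed holidays) reaches Apr 7, 2023.
Apr 7, 2023 is a Friday and not a listed holiday, so it stands.
So the filing is due Apr 7, 2023.

Apr 7, 2023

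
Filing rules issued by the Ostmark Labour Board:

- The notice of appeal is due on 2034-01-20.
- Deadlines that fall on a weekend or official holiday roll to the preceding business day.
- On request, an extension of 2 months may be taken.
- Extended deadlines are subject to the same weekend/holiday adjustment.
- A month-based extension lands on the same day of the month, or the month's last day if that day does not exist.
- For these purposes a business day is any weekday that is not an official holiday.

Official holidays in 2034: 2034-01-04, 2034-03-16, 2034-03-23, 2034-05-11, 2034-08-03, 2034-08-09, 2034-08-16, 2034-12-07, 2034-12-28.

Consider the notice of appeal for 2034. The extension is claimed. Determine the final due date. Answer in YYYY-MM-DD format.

2034-03-20

Start from the fixed due date, 2034-01-20.
2034-01-20 is a Friday and not a listed holiday, so it stands.
Applying the 2 months extension: 2 months after 2034-01-20 is 2034-03-20.
2034-03-20 (Monday) is already a business day.
So the filing is due 2034-03-20.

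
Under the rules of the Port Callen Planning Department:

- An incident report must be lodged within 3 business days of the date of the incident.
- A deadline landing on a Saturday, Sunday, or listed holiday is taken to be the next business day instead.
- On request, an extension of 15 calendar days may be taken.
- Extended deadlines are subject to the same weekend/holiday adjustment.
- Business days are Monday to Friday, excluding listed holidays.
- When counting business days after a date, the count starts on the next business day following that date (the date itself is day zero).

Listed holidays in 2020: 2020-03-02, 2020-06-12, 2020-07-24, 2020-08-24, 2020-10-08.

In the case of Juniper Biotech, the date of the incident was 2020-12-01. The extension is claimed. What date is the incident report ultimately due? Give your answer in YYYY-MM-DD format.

2020-12-21

Counting 3 business days after 2020-12-01 (skipping weekends and listed holidays) reaches 2020-12-04.
2020-12-04 (Friday) is already a business day.
The 15-calendar-day extension moves the deadline from 2020-12-04 to 2020-12-19.
Because 2020-12-19 is a Saturday, the deadline becomes 2020-12-21 (Monday).
So the filing is due 2020-12-21.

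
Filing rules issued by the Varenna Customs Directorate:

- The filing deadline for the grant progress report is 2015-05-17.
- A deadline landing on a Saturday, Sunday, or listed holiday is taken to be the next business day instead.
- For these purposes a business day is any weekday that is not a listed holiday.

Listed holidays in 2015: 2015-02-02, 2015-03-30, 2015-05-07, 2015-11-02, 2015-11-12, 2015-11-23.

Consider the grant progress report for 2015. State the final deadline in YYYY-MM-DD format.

The statutory due date is 2015-05-17.
2015-05-17 is a Sunday, so it moves to the next business day, 2015-05-18 (Monday).
Deadline: 2015-05-18.

2015-05-18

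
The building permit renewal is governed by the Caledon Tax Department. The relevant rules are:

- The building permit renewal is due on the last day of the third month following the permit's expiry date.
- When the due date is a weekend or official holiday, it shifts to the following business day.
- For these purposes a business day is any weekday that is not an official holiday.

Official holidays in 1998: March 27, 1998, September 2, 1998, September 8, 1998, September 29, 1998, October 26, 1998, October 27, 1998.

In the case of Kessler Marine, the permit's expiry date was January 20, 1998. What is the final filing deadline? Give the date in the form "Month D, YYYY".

3 months after January 20, 1998 falls in April 1998; the last day of that month is April 30, 1998.
Since April 30, 1998 is a Thursday and not a holiday, the date is unchanged.
So the filing is due April 30, 1998.

April 30, 1998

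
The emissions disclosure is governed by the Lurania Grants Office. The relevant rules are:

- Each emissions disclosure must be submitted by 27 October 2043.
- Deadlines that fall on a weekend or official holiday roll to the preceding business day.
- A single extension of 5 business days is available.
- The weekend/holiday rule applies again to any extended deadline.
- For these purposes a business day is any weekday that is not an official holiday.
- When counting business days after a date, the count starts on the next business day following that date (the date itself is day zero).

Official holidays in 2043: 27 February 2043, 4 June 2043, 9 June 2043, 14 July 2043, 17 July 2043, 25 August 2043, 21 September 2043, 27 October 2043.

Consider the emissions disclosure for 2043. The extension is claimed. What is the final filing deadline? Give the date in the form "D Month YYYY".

3 November 2043

The stated deadline is 27 October 2043.
27 October 2043 is a listed holiday; the preceding business day is 26 October 2043 (Monday).
The 5-business-day extension runs from 26 October 2043 to 3 November 2043.
3 November 2043 is a Tuesday and not a listed holiday, so it stands.
So the filing is due 3 November 2043.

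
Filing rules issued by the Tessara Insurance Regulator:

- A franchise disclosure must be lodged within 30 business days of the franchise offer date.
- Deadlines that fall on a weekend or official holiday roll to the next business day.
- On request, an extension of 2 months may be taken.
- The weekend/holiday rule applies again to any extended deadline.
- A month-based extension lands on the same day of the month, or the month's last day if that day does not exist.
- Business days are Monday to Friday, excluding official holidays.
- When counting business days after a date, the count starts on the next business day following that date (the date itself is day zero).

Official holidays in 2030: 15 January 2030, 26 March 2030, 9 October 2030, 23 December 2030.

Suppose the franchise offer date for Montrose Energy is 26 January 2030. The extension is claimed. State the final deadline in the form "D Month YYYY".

8 May 2030

30 business days after 26 January 2030, excluding weekends and holidays, is 8 March 2030.
Since 8 March 2030 is a Friday and not a holiday, the date is unchanged.
Applying the 2 months extension: 2 months after 8 March 2030 is 8 May 2030.
8 May 2030 falls on a Wednesday, which is a business day, so no adjustment is needed.
The final due date is 8 May 2030.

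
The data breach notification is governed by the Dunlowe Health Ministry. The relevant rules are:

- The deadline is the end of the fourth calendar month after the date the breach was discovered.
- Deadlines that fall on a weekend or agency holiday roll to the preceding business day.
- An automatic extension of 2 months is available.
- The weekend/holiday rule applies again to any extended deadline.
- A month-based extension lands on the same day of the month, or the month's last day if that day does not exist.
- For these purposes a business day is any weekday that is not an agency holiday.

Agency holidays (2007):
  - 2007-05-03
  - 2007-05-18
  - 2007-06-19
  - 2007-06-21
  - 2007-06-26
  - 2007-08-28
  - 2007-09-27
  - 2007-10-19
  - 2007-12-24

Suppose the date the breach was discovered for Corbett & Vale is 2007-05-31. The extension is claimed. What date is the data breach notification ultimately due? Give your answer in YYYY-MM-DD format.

2007-11-28

4 months after 2007-05-31 is September 2007; that month ends on 2007-09-30.
2007-09-30 falls on a Sunday. Rolling to the preceding business day gives 2007-09-28, a Friday.
Add 2 months to 2007-09-28: 2007-11-28.
2007-11-28 falls on a Wednesday, which is a business day, so no adjustment is needed.
Deadline: 2007-11-28.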